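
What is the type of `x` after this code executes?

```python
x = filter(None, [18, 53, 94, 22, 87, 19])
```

filter() returns a filter object

filter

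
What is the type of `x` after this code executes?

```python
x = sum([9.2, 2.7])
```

sum() of floats returns float

float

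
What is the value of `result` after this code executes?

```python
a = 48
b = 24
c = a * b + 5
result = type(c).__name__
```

a is int; b is int; c is int; result = 'int'

'int'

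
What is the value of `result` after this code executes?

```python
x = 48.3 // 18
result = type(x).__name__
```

x is float; result = 'float'

'float'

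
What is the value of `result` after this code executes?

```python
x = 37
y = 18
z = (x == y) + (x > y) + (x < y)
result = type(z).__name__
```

x is int; y is int; z is int; result = 'int'

'int'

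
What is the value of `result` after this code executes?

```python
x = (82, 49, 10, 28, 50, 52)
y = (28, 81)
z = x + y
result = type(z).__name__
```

x is tuple; y is tuple; z is tuple; result = 'tuple'

'tuple'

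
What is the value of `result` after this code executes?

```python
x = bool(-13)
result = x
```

x = True; result = True

True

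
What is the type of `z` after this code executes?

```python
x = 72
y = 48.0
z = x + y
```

int + float = float

float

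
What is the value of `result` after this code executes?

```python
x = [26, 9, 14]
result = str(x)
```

x = [26, 9, 14]; result = '[26, 9, 14]'

'[26, 9, 14]'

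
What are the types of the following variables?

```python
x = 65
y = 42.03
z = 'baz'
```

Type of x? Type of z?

x is assigned a bare integer (no decimal point), so it is an int; z is assigned a quoted string literal, so it is a str

int, str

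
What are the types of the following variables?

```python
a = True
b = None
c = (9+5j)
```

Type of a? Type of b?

a is assigned the constant True, which has type bool; b is assigned None, whose type is NoneType

bool, NoneType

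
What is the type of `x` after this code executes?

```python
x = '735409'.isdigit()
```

str.isdigit() returns bool

bool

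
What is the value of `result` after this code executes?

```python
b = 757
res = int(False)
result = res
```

b = 757; res = 0; result = 0

0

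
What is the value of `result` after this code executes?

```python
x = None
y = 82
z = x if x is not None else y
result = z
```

x = None; y = 82; z = 82; result = 82

82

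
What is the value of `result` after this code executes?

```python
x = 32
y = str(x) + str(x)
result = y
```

x = 32; y = '3232'; result = '3232'

'3232'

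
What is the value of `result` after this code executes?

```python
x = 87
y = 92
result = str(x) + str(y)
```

x = 87; y = 92; result = '8792'

'8792'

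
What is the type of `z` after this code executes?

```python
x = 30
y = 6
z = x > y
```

Comparison returns bool

bool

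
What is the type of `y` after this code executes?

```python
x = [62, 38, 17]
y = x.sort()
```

list.sort() returns None (mutates in place)

NoneType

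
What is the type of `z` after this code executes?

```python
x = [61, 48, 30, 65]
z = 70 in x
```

'in' operator returns bool

bool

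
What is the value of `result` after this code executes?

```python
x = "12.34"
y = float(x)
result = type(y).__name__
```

x is str; y is float; result = 'float'

'float'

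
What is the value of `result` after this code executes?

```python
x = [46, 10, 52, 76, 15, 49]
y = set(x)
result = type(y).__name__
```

x is list; y is set; result = 'set'

'set'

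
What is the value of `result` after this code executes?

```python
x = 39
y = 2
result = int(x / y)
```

x = 39; y = 2; result = 19

19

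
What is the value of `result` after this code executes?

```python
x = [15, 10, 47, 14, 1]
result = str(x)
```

x = [15, 10, 47, 14, 1]; result = '[15, 10, 47, 14, 1]'

'[15, 10, 47, 14, 1]'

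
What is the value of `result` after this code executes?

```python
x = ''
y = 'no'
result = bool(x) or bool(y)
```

x = ''; y = 'no'; result = True

True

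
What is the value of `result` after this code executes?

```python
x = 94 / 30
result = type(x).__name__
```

x is float; result = 'float'

'float'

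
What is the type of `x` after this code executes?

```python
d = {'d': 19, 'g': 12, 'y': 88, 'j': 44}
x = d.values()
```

.values() returns dict_values view

dict_values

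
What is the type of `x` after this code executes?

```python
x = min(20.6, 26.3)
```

min() of floats returns float

float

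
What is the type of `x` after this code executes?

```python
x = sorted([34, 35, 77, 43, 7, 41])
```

sorted() always returns list

list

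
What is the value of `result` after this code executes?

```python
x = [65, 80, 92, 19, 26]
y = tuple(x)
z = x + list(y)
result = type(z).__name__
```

x is list; y is tuple; z is list; result = 'list'

'list'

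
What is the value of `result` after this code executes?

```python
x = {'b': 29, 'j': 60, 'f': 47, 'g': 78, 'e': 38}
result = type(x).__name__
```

x is dict; result = 'dict'

'dict'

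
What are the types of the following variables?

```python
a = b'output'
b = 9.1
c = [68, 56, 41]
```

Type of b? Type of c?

b is assigned a number with a decimal point, so it is a float; c is assigned a list literal (square brackets)

float, list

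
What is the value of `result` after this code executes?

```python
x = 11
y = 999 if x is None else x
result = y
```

x = 11; y = 11; result = 11

11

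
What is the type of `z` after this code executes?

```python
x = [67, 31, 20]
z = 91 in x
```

'in' operator returns bool

bool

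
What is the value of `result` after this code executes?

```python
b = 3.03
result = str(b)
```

b = 3.03; result = '3.03'

'3.03'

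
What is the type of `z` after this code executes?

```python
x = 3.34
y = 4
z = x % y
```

float % int = float

float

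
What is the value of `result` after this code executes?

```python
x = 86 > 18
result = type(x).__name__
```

x is bool; result = 'bool'

'bool'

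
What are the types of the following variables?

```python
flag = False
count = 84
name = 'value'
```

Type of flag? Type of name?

flag is assigned the constant False, which has type bool; name is assigned a quoted string literal, so it is a str

bool, str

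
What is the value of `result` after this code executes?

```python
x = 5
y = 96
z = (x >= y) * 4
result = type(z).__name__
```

x is int; y is int; z is int; result = 'int'

'int'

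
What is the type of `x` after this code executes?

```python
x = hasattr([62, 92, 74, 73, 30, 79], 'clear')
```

hasattr() returns bool

bool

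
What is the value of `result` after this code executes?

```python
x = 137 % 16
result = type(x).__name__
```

x is int; result = 'int'

'int'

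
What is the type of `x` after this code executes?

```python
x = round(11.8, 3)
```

round() with decimal places returns float

float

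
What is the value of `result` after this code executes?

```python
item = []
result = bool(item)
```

item = []; result = False

False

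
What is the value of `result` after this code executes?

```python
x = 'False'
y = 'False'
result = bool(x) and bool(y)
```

x = 'False'; y = 'False'; result = True

True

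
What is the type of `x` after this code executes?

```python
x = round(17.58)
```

round() with no decimal places returns int

int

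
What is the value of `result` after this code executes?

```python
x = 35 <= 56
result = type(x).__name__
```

x is bool; result = 'bool'

'bool'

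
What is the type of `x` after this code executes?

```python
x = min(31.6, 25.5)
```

min() of floats returns float

float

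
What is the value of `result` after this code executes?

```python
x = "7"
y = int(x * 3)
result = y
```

x = '7'; y = 777; result = 777

777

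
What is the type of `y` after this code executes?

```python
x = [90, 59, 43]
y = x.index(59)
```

list.index() returns int

int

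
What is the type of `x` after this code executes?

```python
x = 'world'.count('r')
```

str.count() returns int

int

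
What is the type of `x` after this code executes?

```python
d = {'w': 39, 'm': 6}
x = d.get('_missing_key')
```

dict.get() returns None when key not found

NoneType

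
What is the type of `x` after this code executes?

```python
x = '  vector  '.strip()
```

str.strip() returns str

str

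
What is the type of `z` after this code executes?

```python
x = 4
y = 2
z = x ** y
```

positive int ** positive int = int

int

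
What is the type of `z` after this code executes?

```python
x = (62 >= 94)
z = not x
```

'not' returns bool

bool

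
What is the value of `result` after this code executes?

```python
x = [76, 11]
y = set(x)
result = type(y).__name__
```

x is list; y is set; result = 'set'

'set'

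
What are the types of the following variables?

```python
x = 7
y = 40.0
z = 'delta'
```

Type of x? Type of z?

x is assigned a bare integer (no decimal point), so it is an int; z is assigned a quoted string literal, so it is a str

int, str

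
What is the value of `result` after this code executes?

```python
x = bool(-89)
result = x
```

x = True; result = True

True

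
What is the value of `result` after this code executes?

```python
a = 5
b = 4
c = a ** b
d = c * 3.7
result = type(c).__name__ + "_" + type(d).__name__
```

a is int; b is int; c is int; d is float; result = 'int_float'

'int_float'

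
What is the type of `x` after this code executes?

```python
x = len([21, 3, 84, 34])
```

len() always returns int

int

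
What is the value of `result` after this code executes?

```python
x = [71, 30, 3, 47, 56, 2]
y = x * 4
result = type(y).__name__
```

x is list; y is list; result = 'list'

'list'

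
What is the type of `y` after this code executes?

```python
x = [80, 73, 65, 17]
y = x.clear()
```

list.clear() returns None

NoneType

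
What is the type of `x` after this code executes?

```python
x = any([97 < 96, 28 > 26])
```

any() returns bool

bool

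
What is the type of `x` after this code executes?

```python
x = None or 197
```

'or' with None returns the other truthy value

int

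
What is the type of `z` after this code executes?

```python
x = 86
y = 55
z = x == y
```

Equality comparison returns bool

bool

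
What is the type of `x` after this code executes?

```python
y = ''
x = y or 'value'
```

'or' returns first truthy value (str)

str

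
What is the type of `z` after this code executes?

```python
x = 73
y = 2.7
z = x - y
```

int - float = float

float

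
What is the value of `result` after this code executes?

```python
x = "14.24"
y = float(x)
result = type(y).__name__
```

x is str; y is float; result = 'float'

'float'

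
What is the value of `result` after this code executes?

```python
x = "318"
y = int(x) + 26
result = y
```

x = '318'; y = 344; result = 344

344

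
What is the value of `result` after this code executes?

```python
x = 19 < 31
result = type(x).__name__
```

x is bool; result = 'bool'

'bool'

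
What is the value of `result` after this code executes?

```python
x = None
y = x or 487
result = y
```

x = None; y = 487; result = 487

487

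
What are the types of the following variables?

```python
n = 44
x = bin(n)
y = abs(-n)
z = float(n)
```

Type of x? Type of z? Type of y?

bin() returns str; float() returns float; abs() of int returns int

str, float, int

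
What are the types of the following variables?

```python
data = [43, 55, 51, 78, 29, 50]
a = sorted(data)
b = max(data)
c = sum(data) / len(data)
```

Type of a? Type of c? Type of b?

sorted() returns list; int / int = float; max of ints returns int

list, float, int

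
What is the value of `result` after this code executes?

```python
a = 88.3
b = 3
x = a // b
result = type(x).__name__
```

a is float; b is int; x is float; result = 'float'

'float'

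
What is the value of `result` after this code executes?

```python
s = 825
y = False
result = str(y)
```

s = 825; y = False; result = 'False'

'False'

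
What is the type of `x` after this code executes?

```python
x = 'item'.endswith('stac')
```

str.endswith() returns bool

bool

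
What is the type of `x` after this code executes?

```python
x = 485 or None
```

'or' returns first truthy value

int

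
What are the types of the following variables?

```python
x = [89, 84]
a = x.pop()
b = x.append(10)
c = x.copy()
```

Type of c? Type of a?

copy() returns list; pop() returns element

list, int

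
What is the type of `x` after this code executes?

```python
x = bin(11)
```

bin() returns str representation

str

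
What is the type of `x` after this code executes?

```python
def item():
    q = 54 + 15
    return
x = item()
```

Bare return returns None

NoneType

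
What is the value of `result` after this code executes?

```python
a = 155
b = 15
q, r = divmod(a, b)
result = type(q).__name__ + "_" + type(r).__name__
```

a is int; b is int; q is int; r is int; result = 'int_int'

'int_int'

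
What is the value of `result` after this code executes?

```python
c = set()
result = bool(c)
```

c = set(); result = False

False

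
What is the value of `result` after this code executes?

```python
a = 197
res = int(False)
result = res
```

a = 197; res = 0; result = 0

0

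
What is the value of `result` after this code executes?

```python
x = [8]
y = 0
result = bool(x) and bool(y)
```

x = [8]; y = 0; result = False

False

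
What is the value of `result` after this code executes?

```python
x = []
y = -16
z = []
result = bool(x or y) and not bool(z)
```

x = []; y = -16; z = []; result = True

True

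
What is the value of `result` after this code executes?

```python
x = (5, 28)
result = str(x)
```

x = (5, 28); result = '(5, 28)'

'(5, 28)'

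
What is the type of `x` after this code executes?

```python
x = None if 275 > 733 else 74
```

275 > 733 is False, so the else branch is taken

int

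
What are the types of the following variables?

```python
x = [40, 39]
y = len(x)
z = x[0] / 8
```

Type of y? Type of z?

len() returns int; int / int = float

int, float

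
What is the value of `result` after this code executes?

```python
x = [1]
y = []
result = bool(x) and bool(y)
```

x = [1]; y = []; result = False

False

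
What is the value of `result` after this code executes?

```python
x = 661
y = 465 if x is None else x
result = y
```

x = 661; y = 661; result = 661

661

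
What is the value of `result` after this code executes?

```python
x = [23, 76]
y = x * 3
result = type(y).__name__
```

x is list; y is list; result = 'list'

'list'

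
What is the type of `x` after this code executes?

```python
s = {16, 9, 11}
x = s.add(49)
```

set.add() returns None (mutates in place)

NoneType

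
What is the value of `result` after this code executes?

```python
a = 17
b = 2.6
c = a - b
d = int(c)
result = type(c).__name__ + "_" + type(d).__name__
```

a is int; b is float; c is float; d is int; result = 'float_int'

'float_int'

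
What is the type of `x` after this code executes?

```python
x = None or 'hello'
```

'or' with None returns the other truthy value (str)

str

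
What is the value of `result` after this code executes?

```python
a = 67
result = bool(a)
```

a = 67; result = True

True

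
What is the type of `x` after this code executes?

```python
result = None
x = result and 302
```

'and' returns first falsy value (None)

NoneType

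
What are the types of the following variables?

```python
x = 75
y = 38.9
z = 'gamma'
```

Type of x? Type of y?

x is assigned a bare integer (no decimal point), so it is an int; y is assigned a number with a decimal point, so it is a float

int, float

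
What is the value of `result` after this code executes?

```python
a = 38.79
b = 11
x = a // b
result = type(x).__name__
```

a is float; b is int; x is float; result = 'float'

'float'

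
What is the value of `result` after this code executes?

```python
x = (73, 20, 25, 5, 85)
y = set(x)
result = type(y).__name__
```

x is tuple; y is set; result = 'set'

'set'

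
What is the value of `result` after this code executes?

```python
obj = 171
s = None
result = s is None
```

obj = 171; s = None; result = True

True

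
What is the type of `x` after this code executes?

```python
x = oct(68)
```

oct() returns str representation

str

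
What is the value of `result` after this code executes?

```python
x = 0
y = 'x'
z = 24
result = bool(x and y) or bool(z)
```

x = 0; y = 'x'; z = 24; result = True

True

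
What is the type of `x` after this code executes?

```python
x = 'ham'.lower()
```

str.lower() returns str

str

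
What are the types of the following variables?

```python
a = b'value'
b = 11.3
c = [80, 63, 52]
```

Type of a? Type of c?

a is assigned a bytes literal (b'...' prefix); c is assigned a list literal (square brackets)

bytes, list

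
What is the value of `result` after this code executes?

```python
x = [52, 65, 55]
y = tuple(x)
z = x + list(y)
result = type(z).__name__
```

x is list; y is tuple; z is list; result = 'list'

'list'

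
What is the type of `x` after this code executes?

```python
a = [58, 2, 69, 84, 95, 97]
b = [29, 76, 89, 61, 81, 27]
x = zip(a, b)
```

zip() returns a zip object

zip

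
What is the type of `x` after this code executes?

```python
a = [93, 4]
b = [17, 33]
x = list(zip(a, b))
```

list(zip()) returns a list of tuples

list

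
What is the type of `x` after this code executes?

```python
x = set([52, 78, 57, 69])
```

set() constructor returns set

set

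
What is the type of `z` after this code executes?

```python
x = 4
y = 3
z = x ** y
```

positive int ** positive int = int

int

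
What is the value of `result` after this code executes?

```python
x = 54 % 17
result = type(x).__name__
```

x is int; result = 'int'

'int'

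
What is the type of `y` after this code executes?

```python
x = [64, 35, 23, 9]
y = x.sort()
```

list.sort() returns None (mutates in place)

NoneType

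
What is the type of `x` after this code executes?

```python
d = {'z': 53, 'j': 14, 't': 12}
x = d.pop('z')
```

dict.pop() returns the value

int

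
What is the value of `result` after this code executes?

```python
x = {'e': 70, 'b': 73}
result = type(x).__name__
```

x is dict; result = 'dict'

'dict'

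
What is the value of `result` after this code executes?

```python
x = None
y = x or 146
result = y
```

x = None; y = 146; result = 146

146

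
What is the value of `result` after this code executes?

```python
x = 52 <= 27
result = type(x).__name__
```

x is bool; result = 'bool'

'bool'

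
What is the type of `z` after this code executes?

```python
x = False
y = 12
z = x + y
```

bool + int = int (bool is subclass of int)

int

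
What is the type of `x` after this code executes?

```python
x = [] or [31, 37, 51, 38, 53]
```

'or' returns first truthy value (list)

list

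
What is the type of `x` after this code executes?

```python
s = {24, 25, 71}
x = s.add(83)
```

set.add() returns None (mutates in place)

NoneType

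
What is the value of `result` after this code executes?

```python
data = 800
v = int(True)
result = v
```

data = 800; v = 1; result = 1

1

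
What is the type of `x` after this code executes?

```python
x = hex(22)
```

hex() returns str representation

str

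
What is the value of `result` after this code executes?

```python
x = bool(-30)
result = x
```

x = True; result = True

True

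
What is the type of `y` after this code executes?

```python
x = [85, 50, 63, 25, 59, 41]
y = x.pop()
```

list.pop() returns the popped element

int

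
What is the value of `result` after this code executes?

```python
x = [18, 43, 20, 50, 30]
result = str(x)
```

x = [18, 43, 20, 50, 30]; result = '[18, 43, 20, 50, 30]'

'[18, 43, 20, 50, 30]'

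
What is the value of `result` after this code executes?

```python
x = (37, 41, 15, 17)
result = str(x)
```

x = (37, 41, 15, 17); result = '(37, 41, 15, 17)'

'(37, 41, 15, 17)'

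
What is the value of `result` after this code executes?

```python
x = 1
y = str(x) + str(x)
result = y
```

x = 1; y = '11'; result = '11'

'11'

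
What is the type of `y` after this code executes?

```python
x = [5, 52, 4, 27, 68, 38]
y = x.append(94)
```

list.append() returns None (mutates in place)

NoneType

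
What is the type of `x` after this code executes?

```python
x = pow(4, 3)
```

pow(int, int) returns int

int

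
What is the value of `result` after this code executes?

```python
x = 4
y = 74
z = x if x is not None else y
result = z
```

x = 4; y = 74; z = 4; result = 4

4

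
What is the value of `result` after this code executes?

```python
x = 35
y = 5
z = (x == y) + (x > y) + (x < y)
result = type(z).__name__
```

x is int; y is int; z is int; result = 'int'

'int'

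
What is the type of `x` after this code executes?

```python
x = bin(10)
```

bin() returns str representation

str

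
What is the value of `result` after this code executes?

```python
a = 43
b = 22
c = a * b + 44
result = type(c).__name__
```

a is int; b is int; c is int; result = 'int'

'int'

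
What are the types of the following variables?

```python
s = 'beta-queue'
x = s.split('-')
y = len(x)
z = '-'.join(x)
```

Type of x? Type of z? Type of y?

str.split() returns list; str.join() returns str; len() returns int

list, str, int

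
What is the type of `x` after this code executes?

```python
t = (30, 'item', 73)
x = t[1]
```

Index 1 of tuple is a str literal

str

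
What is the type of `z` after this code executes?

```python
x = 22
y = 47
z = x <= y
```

Comparison returns bool

bool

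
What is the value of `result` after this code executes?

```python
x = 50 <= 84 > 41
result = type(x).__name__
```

x is bool; result = 'bool'

'bool'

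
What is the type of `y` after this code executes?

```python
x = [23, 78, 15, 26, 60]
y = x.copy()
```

list.copy() returns list

list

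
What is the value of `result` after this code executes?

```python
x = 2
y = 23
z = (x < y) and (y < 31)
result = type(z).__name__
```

x is int; y is int; z is bool; result = 'bool'

'bool'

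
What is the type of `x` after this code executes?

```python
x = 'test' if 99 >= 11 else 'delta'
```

Both branches of conditional are str

str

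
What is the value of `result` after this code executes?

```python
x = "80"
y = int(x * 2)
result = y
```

x = '80'; y = 8080; result = 8080

8080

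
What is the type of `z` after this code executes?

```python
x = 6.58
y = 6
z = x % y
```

float % int = float

float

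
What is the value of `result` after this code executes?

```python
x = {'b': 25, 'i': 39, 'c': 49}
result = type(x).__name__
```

x is dict; result = 'dict'

'dict'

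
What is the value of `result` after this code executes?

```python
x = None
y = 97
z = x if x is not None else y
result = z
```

x = None; y = 97; z = 97; result = 97

97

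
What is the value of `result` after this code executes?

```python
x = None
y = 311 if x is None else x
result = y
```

x = None; y = 311; result = 311

311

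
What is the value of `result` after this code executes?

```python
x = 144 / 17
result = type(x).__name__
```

x is float; result = 'float'

'float'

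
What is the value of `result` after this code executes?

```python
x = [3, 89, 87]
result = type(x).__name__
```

x is list; result = 'list'

'list'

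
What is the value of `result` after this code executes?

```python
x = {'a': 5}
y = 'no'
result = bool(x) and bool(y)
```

x = {'a': 5}; y = 'no'; result = True

True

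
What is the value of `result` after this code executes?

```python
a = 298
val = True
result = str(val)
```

a = 298; val = True; result = 'True'

'True'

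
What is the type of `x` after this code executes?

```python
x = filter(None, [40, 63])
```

filter() returns a filter object

filter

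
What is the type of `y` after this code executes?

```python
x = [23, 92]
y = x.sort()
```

list.sort() returns None (mutates in place)

NoneType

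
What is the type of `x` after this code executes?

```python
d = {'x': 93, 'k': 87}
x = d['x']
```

Accessing dict[str, int] with str key returns int

int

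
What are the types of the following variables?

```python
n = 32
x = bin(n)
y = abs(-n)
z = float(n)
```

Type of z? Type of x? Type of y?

float() returns float; bin() returns str; abs() of int returns int

float, str, int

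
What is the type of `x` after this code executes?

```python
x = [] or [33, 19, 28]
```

'or' returns first truthy value (list)

list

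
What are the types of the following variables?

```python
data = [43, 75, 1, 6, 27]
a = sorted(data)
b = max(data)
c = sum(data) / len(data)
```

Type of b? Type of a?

max of ints returns int; sorted() returns list

int, list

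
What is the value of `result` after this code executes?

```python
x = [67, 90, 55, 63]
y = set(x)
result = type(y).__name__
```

x is list; y is set; result = 'set'

'set'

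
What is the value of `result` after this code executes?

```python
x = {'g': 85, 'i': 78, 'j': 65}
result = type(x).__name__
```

x is dict; result = 'dict'

'dict'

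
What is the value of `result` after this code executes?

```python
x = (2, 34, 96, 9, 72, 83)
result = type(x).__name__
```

x is tuple; result = 'tuple'

'tuple'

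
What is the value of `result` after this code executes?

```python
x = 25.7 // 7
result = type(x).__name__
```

x is float; result = 'float'

'float'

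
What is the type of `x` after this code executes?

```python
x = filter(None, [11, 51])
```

filter() returns a filter object

filter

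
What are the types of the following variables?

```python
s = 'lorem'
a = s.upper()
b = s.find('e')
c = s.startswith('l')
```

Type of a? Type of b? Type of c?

upper() returns str; find() returns int; startswith() returns bool

str, int, bool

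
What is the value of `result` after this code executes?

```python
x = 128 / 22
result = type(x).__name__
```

x is float; result = 'float'

'float'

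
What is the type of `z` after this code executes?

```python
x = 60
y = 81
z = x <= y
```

Comparison returns bool

bool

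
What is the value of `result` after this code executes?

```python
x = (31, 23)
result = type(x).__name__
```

x is tuple; result = 'tuple'

'tuple'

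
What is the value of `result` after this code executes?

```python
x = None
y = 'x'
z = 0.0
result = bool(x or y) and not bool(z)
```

x = None; y = 'x'; z = 0.0; result = True

True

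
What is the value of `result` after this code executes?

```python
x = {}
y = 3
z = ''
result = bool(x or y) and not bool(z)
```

x = {}; y = 3; z = ''; result = True

True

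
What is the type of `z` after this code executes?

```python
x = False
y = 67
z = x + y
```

bool + int = int (bool is subclass of int)

int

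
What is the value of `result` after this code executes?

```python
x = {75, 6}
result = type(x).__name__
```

x is set; result = 'set'

'set'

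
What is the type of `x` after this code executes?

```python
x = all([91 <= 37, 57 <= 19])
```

all() returns bool

bool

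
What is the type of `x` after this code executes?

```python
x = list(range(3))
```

list(range()) returns list

list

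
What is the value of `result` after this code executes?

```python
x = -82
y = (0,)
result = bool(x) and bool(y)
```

x = -82; y = (0,); result = True

True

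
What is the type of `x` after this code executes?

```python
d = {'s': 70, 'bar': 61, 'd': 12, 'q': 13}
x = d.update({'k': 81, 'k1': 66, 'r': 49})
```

dict.update() returns None

NoneType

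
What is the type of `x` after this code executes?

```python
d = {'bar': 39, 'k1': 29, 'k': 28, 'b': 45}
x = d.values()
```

.values() returns dict_values view

dict_values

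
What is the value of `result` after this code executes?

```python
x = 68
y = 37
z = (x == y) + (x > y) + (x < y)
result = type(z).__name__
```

x is int; y is int; z is int; result = 'int'

'int'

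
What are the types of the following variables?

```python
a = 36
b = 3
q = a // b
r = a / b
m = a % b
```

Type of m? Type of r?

% of ints returns int; / returns float

int, float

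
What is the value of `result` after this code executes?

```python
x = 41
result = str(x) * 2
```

x = 41; result = '4141'

'4141'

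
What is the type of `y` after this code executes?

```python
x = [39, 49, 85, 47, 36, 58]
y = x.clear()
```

list.clear() returns None

NoneType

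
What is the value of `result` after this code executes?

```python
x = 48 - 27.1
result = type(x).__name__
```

x is float; result = 'float'

'float'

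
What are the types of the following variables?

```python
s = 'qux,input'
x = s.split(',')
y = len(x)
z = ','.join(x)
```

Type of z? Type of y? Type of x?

str.join() returns str; len() returns int; str.split() returns list

str, int, list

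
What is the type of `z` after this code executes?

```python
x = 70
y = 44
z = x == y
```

Equality comparison returns bool

bool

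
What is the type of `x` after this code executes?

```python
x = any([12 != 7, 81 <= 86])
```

any() returns bool

bool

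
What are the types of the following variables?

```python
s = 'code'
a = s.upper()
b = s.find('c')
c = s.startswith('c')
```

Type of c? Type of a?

startswith() returns bool; upper() returns str

bool, str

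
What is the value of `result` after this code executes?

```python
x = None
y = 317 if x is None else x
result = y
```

x = None; y = 317; result = 317

317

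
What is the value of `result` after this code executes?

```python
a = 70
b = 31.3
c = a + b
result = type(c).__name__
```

a is int; b is float; c is float; result = 'float'

'float'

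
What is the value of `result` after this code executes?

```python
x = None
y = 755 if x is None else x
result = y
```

x = None; y = 755; result = 755

755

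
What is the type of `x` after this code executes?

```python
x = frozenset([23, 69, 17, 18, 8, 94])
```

frozenset() returns frozenset

frozenset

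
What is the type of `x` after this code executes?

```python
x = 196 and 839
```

'and' with truthy values returns last operand (int)

int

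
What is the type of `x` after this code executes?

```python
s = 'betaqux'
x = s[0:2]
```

Slicing a str returns str

str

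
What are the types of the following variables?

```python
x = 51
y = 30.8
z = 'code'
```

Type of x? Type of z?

x is assigned a bare integer (no decimal point), so it is an int; z is assigned a quoted string literal, so it is a str

int, str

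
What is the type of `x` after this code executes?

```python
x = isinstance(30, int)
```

isinstance() returns bool

bool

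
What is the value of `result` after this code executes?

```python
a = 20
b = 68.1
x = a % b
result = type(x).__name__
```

a is int; b is float; x is float; result = 'float'

'float'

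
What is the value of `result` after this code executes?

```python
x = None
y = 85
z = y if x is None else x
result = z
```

x = None; y = 85; z = 85; result = 85

85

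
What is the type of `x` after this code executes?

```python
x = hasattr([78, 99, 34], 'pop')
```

hasattr() returns bool

bool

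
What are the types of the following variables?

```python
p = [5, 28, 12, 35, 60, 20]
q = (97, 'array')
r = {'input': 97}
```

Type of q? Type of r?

q is assigned a tuple (parenthesized, comma-separated values); r is assigned a dict literal ({key: value})

tuple, dict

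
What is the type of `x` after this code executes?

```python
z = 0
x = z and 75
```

'and' returns first falsy value (0 is int)

int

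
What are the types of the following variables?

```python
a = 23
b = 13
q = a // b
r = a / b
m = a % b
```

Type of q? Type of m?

// returns int; % of ints returns int

int, int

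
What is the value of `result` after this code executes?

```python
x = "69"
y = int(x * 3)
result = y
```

x = '69'; y = 696969; result = 696969

696969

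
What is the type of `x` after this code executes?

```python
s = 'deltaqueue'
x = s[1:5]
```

Slicing a str returns str

str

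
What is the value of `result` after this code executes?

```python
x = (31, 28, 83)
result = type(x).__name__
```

x is tuple; result = 'tuple'

'tuple'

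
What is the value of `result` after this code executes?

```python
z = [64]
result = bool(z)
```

z = [64]; result = True

True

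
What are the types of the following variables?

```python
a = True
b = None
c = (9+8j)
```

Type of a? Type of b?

a is assigned the constant True, which has type bool; b is assigned None, whose type is NoneType

bool, NoneType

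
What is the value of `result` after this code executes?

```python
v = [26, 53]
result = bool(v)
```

v = [26, 53]; result = True

True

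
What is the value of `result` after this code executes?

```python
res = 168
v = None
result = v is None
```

res = 168; v = None; result = True

True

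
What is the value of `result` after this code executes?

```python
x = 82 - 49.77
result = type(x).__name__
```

x is float; result = 'float'

'float'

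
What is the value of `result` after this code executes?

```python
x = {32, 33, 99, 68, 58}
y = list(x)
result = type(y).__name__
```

x is set; y is list; result = 'list'

'list'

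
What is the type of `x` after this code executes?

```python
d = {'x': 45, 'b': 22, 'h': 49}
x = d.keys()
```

.keys() returns dict_keys view

dict_keys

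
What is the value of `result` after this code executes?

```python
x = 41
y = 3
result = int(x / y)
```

x = 41; y = 3; result = 13

13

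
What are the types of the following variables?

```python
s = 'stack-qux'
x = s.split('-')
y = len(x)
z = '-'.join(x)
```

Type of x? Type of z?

str.split() returns list; str.join() returns str

list, str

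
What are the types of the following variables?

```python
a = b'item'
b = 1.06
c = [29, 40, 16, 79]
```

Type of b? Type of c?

b is assigned a number with a decimal point, so it is a float; c is assigned a list literal (square brackets)

float, list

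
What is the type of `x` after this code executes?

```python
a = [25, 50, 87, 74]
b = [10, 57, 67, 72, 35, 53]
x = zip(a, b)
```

zip() returns a zip object

zip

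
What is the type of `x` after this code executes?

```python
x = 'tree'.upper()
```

str.upper() returns str

str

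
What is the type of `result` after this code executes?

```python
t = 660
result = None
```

None has type NoneType

NoneType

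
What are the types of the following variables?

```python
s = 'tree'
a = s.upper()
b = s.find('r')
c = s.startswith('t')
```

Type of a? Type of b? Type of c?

upper() returns str; find() returns int; startswith() returns bool

str, int, bool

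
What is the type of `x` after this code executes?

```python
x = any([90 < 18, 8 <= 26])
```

any() returns bool

bool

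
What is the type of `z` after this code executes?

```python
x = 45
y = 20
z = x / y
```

int / int = float

float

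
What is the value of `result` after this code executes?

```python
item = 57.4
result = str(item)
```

item = 57.4; result = '57.4'

'57.4'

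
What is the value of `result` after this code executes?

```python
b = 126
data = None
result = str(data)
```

b = 126; data = None; result = 'None'

'None'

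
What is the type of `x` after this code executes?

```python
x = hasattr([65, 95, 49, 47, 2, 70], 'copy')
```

hasattr() returns bool

bool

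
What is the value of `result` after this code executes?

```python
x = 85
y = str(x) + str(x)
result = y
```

x = 85; y = '8585'; result = '8585'

'8585'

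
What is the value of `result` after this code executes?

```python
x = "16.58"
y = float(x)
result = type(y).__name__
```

x is str; y is float; result = 'float'

'float'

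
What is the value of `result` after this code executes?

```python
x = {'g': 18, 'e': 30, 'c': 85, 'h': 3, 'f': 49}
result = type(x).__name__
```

x is dict; result = 'dict'

'dict'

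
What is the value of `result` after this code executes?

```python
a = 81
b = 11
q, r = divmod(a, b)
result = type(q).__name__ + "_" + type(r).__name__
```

a is int; b is int; q is int; r is int; result = 'int_int'

'int_int'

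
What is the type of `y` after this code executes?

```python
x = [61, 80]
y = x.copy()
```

list.copy() returns list

list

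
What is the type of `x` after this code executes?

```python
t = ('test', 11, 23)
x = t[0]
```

Index 0 of tuple is a str literal

str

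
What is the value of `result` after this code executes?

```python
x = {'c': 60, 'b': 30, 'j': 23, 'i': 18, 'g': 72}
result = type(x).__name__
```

x is dict; result = 'dict'

'dict'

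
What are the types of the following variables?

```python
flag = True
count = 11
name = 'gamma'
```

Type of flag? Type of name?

flag is assigned the constant True, which has type bool; name is assigned a quoted string literal, so it is a str

bool, str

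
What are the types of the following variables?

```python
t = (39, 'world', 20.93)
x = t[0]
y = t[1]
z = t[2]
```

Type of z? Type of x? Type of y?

tuple[2] is float; tuple[0] is int; tuple[1] is str

float, int, str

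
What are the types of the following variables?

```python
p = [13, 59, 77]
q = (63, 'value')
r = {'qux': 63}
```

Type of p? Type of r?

p is assigned a list literal (square brackets); r is assigned a dict literal ({key: value})

list, dict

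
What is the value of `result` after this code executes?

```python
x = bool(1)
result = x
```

x = True; result = True

True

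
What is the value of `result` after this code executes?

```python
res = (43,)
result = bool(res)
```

res = (43,); result = True

True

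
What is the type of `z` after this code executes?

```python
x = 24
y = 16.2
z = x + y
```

int + float = float

float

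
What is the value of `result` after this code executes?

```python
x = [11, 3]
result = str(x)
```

x = [11, 3]; result = '[11, 3]'

'[11, 3]'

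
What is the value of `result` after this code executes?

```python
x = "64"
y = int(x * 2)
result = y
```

x = '64'; y = 6464; result = 6464

6464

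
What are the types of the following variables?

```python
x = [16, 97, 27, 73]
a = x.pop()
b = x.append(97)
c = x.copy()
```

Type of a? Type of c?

pop() returns element; copy() returns list

int, list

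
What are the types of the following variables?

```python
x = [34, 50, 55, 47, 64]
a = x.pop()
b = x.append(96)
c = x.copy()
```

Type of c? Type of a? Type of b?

copy() returns list; pop() returns element; append() returns None

list, int, NoneType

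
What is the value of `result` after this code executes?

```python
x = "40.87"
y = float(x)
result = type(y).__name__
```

x is str; y is float; result = 'float'

'float'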